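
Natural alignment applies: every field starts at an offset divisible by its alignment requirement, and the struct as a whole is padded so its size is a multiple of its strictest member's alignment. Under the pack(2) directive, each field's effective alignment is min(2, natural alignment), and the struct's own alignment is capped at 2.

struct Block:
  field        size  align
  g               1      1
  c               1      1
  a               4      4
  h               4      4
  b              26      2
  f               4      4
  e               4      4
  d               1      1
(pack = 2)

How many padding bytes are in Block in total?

g at 0 (size 1, align 1) → ends 1
c at 1 (size 1, align 1) → ends 2
a at 2 (size 4, align 2) → ends 6
h at 6 (size 4, align 2) → ends 10
b at 10 (size 26, align 2) → ends 36
f at 36 (size 4, align 2) → ends 40
e at 40 (size 4, align 2) → ends 44
d at 44 (size 1, align 1) → ends 45
tail pad 1 to reach multiple of 2
total 46 bytes, alignment 2
data bytes 45, size 46 → padding 1

1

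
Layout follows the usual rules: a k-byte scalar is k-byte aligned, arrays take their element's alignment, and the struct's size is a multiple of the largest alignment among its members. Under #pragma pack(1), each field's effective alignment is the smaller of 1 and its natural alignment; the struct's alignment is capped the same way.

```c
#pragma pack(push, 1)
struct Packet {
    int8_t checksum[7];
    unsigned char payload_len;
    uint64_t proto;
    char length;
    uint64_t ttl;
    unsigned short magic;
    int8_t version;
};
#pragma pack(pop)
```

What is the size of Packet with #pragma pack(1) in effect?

0..7  checksum  (7B, 1-aligned)
7..8  payload_len  (1B, 1-aligned)
8..16  proto  (8B, 1-aligned)
16..17  length  (1B, 1-aligned)
17..25  ttl  (8B, 1-aligned)
25..27  magic  (2B, 1-aligned)
27..28  version  (1B, 1-aligned)
sizeof = 28, alignof = 1

28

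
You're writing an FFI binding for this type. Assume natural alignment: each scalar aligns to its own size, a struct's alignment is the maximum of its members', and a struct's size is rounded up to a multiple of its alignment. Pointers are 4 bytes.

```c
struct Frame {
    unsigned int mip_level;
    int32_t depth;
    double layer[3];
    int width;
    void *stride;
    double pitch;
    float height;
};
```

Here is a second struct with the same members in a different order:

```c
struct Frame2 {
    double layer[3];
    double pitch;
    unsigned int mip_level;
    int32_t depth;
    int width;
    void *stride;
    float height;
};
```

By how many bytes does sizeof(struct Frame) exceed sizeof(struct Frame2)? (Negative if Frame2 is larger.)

@0: mip_level [4B, align 4] → 4
@4: depth [4B, align 4] → 8
@8: layer [24B, align 8] → 32
@32: width [4B, align 4] → 36
@36: stride [4B, align 4] → 40
@40: pitch [8B, align 8] → 48
@48: height [4B, align 4] → 52
+4 tail pad (align 8)
size 56, align 8
— Frame2 —
@0: layer [24B, align 8] → 24
@24: pitch [8B, align 8] → 32
@32: mip_level [4B, align 4] → 36
@36: depth [4B, align 4] → 40
@40: width [4B, align 4] → 44
@44: stride [4B, align 4] → 48
@48: height [4B, align 4] → 52
+4 tail pad (align 8)
size 56, align 8
56 − 56 = 0

0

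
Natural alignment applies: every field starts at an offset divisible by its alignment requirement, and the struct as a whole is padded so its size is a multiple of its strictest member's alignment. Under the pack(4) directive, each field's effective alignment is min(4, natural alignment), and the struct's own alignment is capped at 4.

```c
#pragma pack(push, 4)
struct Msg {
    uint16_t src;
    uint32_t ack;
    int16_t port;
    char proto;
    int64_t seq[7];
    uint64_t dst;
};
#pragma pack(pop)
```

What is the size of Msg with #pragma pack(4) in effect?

src at 0 (size 2, align 2) → ends 2
pad 2 to align 4 for ack
ack at 4 (size 4, align 4) → ends 8
port at 8 (size 2, align 2) → ends 10
proto at 10 (size 1, align 1) → ends 11
pad 1 to align 4 for seq
seq at 12 (size 56, align 4) → ends 68
dst at 68 (size 8, align 4) → ends 76
total 76 bytes, alignment 4

76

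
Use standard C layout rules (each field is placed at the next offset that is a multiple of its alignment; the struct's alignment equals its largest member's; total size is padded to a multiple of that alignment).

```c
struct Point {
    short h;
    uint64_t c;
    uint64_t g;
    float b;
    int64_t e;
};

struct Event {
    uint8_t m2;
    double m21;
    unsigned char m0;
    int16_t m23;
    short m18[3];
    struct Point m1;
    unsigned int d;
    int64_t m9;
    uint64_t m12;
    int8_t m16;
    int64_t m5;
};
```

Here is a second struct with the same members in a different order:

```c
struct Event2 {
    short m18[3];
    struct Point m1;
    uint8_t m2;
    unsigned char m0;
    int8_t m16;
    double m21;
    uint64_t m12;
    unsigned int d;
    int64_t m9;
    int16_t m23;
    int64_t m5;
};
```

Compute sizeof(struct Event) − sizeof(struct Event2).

Point: h at 0 (size 2, align 2) → ends 2; pad 6 to align 8 for c; c at 8 (size 8, align 8) → ends 16; g at 16 (size 8, align 8) → ends 24; b at 24 (size 4, align 4) → ends 28; pad 4 to align 8 for e; e at 32 (size 8, align 8) → ends 40; total 40 bytes, alignment 8
m2 at 0 (size 1, align 1) → ends 1
pad 7 to align 8 for m21
m21 at 8 (size 8, align 8) → ends 16
m0 at 16 (size 1, align 1) → ends 17
pad 1 to align 2 for m23
m23 at 18 (size 2, align 2) → ends 20
m18 at 20 (size 6, align 2) → ends 26
pad 6 to align 8 for m1
m1 at 32 (size 40, align 8) → ends 72
d at 72 (size 4, align 4) → ends 76
pad 4 to align 8 for m9
m9 at 80 (size 8, align 8) → ends 88
m12 at 88 (size 8, align 8) → ends 96
m16 at 96 (size 1, align 1) → ends 97
pad 7 to align 8 for m5
m5 at 104 (size 8, align 8) → ends 112
total 112 bytes, alignment 8
— Event2 —
m18 at 0 (size 6, align 2) → ends 6
pad 2 to align 8 for m1
m1 at 8 (size 40, align 8) → ends 48
m2 at 48 (size 1, align 1) → ends 49
m0 at 49 (size 1, align 1) → ends 50
m16 at 50 (size 1, align 1) → ends 51
pad 5 to align 8 for m21
m21 at 56 (size 8, align 8) → ends 64
m12 at 64 (size 8, align 8) → ends 72
d at 72 (size 4, align 4) → ends 76
pad 4 to align 8 for m9
m9 at 80 (size 8, align 8) → ends 88
m23 at 88 (size 2, align 2) → ends 90
pad 6 to align 8 for m5
m5 at 96 (size 8, align 8) → ends 104
total 104 bytes, alignment 8
112 − 104 = 8

8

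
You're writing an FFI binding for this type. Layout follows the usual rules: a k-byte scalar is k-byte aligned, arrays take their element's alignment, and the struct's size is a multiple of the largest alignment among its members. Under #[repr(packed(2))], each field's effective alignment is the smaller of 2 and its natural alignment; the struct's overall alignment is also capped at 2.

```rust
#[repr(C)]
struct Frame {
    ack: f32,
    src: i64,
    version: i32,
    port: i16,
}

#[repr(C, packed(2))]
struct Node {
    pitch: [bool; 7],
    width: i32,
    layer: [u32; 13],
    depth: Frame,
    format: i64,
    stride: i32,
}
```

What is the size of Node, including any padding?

Frame: 0..4  ack  (4B, 4-aligned); 4..8  -- padding (4B); 8..16  src  (8B, 8-aligned); 16..20  version  (4B, 4-aligned); 20..22  port  (2B, 2-aligned); 22..24  -- tail padding (2B); sizeof = 24, alignof = 8
0..7  pitch  (7B, 1-aligned)
7..8  -- padding (1B)
8..12  width  (4B, 2-aligned)
12..64  layer  (52B, 2-aligned)
64..88  depth  (24B, 2-aligned)
88..96  format  (8B, 2-aligned)
96..100  stride  (4B, 2-aligned)
sizeof = 100, alignof = 2

100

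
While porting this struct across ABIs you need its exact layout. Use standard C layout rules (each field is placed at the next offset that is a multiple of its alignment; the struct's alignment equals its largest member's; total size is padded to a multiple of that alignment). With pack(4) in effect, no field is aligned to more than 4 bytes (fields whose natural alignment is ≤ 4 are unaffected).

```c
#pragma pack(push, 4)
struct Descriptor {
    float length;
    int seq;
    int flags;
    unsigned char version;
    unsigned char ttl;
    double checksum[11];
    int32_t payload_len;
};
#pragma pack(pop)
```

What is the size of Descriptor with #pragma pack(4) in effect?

108

0..4  length  (4B, 4-aligned)
4..8  seq  (4B, 4-aligned)
8..12  flags  (4B, 4-aligned)
12..13  version  (1B, 1-aligned)
13..14  ttl  (1B, 1-aligned)
14..16  -- padding (2B)
16..104  checksum  (88B, 4-aligned)
104..108  payload_len  (4B, 4-aligned)
sizeof = 108, alignof = 4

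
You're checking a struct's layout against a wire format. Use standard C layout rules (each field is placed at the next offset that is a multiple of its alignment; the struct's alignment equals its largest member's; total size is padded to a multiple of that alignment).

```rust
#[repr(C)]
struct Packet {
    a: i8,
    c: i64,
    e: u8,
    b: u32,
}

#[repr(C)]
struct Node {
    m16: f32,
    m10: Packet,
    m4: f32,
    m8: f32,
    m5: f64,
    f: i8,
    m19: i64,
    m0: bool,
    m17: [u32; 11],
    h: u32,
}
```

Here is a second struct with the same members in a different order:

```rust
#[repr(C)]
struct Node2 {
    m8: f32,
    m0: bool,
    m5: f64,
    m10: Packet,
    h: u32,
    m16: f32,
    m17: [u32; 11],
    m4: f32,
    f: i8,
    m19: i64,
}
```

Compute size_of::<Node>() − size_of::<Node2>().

8

Packet: a at 0 (size 1, align 1) → ends 1; pad 7 to align 8 for c; c at 8 (size 8, align 8) → ends 16; e at 16 (size 1, align 1) → ends 17; pad 3 to align 4 for b; b at 20 (size 4, align 4) → ends 24; total 24 bytes, alignment 8
m16 at 0 (size 4, align 4) → ends 4
pad 4 to align 8 for m10
m10 at 8 (size 24, align 8) → ends 32
m4 at 32 (size 4, align 4) → ends 36
m8 at 36 (size 4, align 4) → ends 40
m5 at 40 (size 8, align 8) → ends 48
f at 48 (size 1, align 1) → ends 49
pad 7 to align 8 for m19
m19 at 56 (size 8, align 8) → ends 64
m0 at 64 (size 1, align 1) → ends 65
pad 3 to align 4 for m17
m17 at 68 (size 44, align 4) → ends 112
h at 112 (size 4, align 4) → ends 116
tail pad 4 to reach multiple of 8
total 120 bytes, alignment 8
— Node2 —
m8 at 0 (size 4, align 4) → ends 4
m0 at 4 (size 1, align 1) → ends 5
pad 3 to align 8 for m5
m5 at 8 (size 8, align 8) → ends 16
m10 at 16 (size 24, align 8) → ends 40
h at 40 (size 4, align 4) → ends 44
m16 at 44 (size 4, align 4) → ends 48
m17 at 48 (size 44, align 4) → ends 92
m4 at 92 (size 4, align 4) → ends 96
f at 96 (size 1, align 1) → ends 97
pad 7 to align 8 for m19
m19 at 104 (size 8, align 8) → ends 112
total 112 bytes, alignment 8
120 − 112 = 8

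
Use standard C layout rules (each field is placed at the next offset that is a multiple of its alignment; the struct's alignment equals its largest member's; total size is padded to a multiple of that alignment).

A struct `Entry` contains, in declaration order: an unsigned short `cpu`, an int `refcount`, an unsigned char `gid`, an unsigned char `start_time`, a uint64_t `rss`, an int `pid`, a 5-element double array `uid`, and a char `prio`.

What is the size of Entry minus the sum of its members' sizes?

19

@0: cpu [2B, align 2] → 2
+2 pad (align 4)
@4: refcount [4B, align 4] → 8
@8: gid [1B, align 1] → 9
@9: start_time [1B, align 1] → 10
+6 pad (align 8)
@16: rss [8B, align 8] → 24
@24: pid [4B, align 4] → 28
+4 pad (align 8)
@32: uid [40B, align 8] → 72
@72: prio [1B, align 1] → 73
+7 tail pad (align 8)
size 80, align 8
data bytes 61, size 80 → padding 19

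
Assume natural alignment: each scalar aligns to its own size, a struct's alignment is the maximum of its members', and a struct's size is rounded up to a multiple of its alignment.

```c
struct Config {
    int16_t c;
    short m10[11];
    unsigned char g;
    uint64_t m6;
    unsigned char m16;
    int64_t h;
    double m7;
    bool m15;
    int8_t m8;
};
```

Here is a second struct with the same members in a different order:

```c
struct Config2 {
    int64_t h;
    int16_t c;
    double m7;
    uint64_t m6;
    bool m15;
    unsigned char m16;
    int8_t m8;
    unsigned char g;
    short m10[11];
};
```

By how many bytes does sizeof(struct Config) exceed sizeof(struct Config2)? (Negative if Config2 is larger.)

8

@0: c [2B, align 2] → 2
@2: m10 [22B, align 2] → 24
@24: g [1B, align 1] → 25
+7 pad (align 8)
@32: m6 [8B, align 8] → 40
@40: m16 [1B, align 1] → 41
+7 pad (align 8)
@48: h [8B, align 8] → 56
@56: m7 [8B, align 8] → 64
@64: m15 [1B, align 1] → 65
@65: m8 [1B, align 1] → 66
+6 tail pad (align 8)
size 72, align 8
— Config2 —
@0: h [8B, align 8] → 8
@8: c [2B, align 2] → 10
+6 pad (align 8)
@16: m7 [8B, align 8] → 24
@24: m6 [8B, align 8] → 32
@32: m15 [1B, align 1] → 33
@33: m16 [1B, align 1] → 34
@34: m8 [1B, align 1] → 35
@35: g [1B, align 1] → 36
@36: m10 [22B, align 2] → 58
+6 tail pad (align 8)
size 64, align 8
72 − 64 = 8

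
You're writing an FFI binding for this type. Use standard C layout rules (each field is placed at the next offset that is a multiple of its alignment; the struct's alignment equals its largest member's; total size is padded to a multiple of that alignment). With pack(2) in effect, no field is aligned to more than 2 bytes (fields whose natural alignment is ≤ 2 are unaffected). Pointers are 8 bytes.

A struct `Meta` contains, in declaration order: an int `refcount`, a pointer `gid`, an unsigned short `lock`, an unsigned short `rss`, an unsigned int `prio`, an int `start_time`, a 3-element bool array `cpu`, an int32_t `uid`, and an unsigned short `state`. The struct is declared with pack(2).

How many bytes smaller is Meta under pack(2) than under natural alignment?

6

natural layout:
  refcount at 0 (size 4, align 4) → ends 4
  pad 4 to align 8 for gid
  gid at 8 (size 8, align 8) → ends 16
  lock at 16 (size 2, align 2) → ends 18
  rss at 18 (size 2, align 2) → ends 20
  prio at 20 (size 4, align 4) → ends 24
  start_time at 24 (size 4, align 4) → ends 28
  cpu at 28 (size 3, align 1) → ends 31
  pad 1 to align 4 for uid
  uid at 32 (size 4, align 4) → ends 36
  state at 36 (size 2, align 2) → ends 38
  tail pad 2 to reach multiple of 8
  total 40 bytes, alignment 8
packed(2) layout:
  refcount at 0 (size 4, align 2) → ends 4
  gid at 4 (size 8, align 2) → ends 12
  lock at 12 (size 2, align 2) → ends 14
  rss at 14 (size 2, align 2) → ends 16
  prio at 16 (size 4, align 2) → ends 20
  start_time at 20 (size 4, align 2) → ends 24
  cpu at 24 (size 3, align 1) → ends 27
  pad 1 to align 2 for uid
  uid at 28 (size 4, align 2) → ends 32
  state at 32 (size 2, align 2) → ends 34
  total 34 bytes, alignment 2
40 − 34 = 6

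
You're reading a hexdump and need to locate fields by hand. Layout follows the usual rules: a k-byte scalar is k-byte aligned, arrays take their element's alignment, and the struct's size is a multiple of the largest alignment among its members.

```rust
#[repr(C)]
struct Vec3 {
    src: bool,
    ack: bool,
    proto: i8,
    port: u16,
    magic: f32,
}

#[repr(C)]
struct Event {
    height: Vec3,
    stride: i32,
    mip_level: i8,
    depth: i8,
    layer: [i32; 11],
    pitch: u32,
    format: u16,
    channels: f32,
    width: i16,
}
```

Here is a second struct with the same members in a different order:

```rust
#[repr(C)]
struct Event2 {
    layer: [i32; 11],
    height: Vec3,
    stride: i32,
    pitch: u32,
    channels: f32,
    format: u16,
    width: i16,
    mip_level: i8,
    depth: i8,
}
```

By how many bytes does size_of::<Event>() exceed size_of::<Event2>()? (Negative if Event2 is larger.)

4

Vec3: src at 0 (size 1, align 1) → ends 1; ack at 1 (size 1, align 1) → ends 2; proto at 2 (size 1, align 1) → ends 3; pad 1 to align 2 for port; port at 4 (size 2, align 2) → ends 6; pad 2 to align 4 for magic; magic at 8 (size 4, align 4) → ends 12; total 12 bytes, alignment 4
height at 0 (size 12, align 4) → ends 12
stride at 12 (size 4, align 4) → ends 16
mip_level at 16 (size 1, align 1) → ends 17
depth at 17 (size 1, align 1) → ends 18
pad 2 to align 4 for layer
layer at 20 (size 44, align 4) → ends 64
pitch at 64 (size 4, align 4) → ends 68
format at 68 (size 2, align 2) → ends 70
pad 2 to align 4 for channels
channels at 72 (size 4, align 4) → ends 76
width at 76 (size 2, align 2) → ends 78
tail pad 2 to reach multiple of 4
total 80 bytes, alignment 4
— Event2 —
layer at 0 (size 44, align 4) → ends 44
height at 44 (size 12, align 4) → ends 56
stride at 56 (size 4, align 4) → ends 60
pitch at 60 (size 4, align 4) → ends 64
channels at 64 (size 4, align 4) → ends 68
format at 68 (size 2, align 2) → ends 70
width at 70 (size 2, align 2) → ends 72
mip_level at 72 (size 1, align 1) → ends 73
depth at 73 (size 1, align 1) → ends 74
tail pad 2 to reach multiple of 4
total 76 bytes, alignment 4
80 − 76 = 4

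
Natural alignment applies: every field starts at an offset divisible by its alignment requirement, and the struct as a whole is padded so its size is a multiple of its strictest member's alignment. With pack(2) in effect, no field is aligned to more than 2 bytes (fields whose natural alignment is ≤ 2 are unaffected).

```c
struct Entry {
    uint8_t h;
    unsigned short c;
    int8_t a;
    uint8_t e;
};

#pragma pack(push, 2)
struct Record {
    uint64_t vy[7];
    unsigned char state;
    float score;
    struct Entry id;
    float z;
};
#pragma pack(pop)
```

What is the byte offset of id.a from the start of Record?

Entry: @0: h [1B, align 1] → 1; +1 pad (align 2); @2: c [2B, align 2] → 4; @4: a [1B, align 1] → 5; @5: e [1B, align 1] → 6; size 6, align 2
@0: vy [56B, align 2] → 56
@56: state [1B, align 1] → 57
+1 pad (align 2)
@58: score [4B, align 2] → 62
@62: id [6B, align 2] → 68
within Entry: a at 4
62 + 4 = 66

66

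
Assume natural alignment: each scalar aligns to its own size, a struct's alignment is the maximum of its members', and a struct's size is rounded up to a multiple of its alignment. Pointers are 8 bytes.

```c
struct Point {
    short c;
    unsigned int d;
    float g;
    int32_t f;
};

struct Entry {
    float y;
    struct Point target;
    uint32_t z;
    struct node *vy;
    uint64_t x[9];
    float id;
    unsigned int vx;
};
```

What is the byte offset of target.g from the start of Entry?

12

Point: 0..2  c  (2B, 2-aligned); 2..4  -- padding (2B); 4..8  d  (4B, 4-aligned); 8..12  g  (4B, 4-aligned); 12..16  f  (4B, 4-aligned); sizeof = 16, alignof = 4
0..4  y  (4B, 4-aligned)
4..20  target  (16B, 4-aligned)
within Point: g at 8
4 + 8 = 12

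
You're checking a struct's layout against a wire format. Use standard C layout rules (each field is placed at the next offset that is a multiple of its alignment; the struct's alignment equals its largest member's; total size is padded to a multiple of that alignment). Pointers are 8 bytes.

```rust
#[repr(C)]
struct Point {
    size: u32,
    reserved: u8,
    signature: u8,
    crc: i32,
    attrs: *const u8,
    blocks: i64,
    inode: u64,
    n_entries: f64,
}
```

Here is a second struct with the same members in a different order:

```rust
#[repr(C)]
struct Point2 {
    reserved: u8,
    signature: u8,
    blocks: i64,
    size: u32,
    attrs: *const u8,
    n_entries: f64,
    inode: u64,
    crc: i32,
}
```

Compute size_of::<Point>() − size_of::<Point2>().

0..4  size  (4B, 4-aligned)
4..5  reserved  (1B, 1-aligned)
5..6  signature  (1B, 1-aligned)
6..8  -- padding (2B)
8..12  crc  (4B, 4-aligned)
12..16  -- padding (4B)
16..24  attrs  (8B, 8-aligned)
24..32  blocks  (8B, 8-aligned)
32..40  inode  (8B, 8-aligned)
40..48  n_entries  (8B, 8-aligned)
sizeof = 48, alignof = 8
— Point2 —
0..1  reserved  (1B, 1-aligned)
1..2  signature  (1B, 1-aligned)
2..8  -- padding (6B)
8..16  blocks  (8B, 8-aligned)
16..20  size  (4B, 4-aligned)
20..24  -- padding (4B)
24..32  attrs  (8B, 8-aligned)
32..40  n_entries  (8B, 8-aligned)
40..48  inode  (8B, 8-aligned)
48..52  crc  (4B, 4-aligned)
52..56  -- tail padding (4B)
sizeof = 56, alignof = 8
48 − 56 = -8

-8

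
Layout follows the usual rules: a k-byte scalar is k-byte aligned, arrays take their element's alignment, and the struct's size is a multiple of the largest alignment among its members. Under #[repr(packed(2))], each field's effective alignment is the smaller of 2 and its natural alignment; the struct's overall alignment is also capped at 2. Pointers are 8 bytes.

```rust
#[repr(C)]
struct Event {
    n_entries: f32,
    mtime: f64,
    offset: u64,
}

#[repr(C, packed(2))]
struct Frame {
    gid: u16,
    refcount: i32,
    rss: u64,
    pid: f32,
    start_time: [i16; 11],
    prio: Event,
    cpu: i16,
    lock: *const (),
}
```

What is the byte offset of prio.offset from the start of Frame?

56

Event: @0: n_entries [4B, align 4] → 4; +4 pad (align 8); @8: mtime [8B, align 8] → 16; @16: offset [8B, align 8] → 24; size 24, align 8
@0: gid [2B, align 2] → 2
@2: refcount [4B, align 2] → 6
@6: rss [8B, align 2] → 14
@14: pid [4B, align 2] → 18
@18: start_time [22B, align 2] → 40
@40: prio [24B, align 2] → 64
within Event: offset at 16
40 + 16 = 56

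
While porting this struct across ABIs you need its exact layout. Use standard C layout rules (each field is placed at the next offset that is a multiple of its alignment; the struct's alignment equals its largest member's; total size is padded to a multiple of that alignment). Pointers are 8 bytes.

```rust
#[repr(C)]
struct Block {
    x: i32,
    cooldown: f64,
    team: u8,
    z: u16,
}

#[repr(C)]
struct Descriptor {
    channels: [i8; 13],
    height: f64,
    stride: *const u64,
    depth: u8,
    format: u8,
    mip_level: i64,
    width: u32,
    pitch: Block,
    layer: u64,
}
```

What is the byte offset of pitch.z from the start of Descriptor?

Block: 0..4  x  (4B, 4-aligned); 4..8  -- padding (4B); 8..16  cooldown  (8B, 8-aligned); 16..17  team  (1B, 1-aligned); 17..18  -- padding (1B); 18..20  z  (2B, 2-aligned); 20..24  -- tail padding (4B); sizeof = 24, alignof = 8
0..13  channels  (13B, 1-aligned)
13..16  -- padding (3B)
16..24  height  (8B, 8-aligned)
24..32  stride  (8B, 8-aligned)
32..33  depth  (1B, 1-aligned)
33..34  format  (1B, 1-aligned)
34..40  -- padding (6B)
40..48  mip_level  (8B, 8-aligned)
48..52  width  (4B, 4-aligned)
52..56  -- padding (4B)
56..80  pitch  (24B, 8-aligned)
within Block: z at 18
56 + 18 = 74

74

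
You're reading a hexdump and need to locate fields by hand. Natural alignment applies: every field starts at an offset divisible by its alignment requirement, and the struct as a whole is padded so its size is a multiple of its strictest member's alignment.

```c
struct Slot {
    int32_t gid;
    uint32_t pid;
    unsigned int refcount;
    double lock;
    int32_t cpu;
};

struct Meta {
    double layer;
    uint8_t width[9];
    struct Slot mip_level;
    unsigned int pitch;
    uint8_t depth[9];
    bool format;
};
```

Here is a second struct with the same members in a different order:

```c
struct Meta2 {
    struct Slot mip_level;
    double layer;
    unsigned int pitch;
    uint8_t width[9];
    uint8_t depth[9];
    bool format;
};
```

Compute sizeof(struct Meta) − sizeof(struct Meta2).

8

Slot: 0..4  gid  (4B, 4-aligned); 4..8  pid  (4B, 4-aligned); 8..12  refcount  (4B, 4-aligned); 12..16  -- padding (4B); 16..24  lock  (8B, 8-aligned); 24..28  cpu  (4B, 4-aligned); 28..32  -- tail padding (4B); sizeof = 32, alignof = 8
0..8  layer  (8B, 8-aligned)
8..17  width  (9B, 1-aligned)
17..24  -- padding (7B)
24..56  mip_level  (32B, 8-aligned)
56..60  pitch  (4B, 4-aligned)
60..69  depth  (9B, 1-aligned)
69..70  format  (1B, 1-aligned)
70..72  -- tail padding (2B)
sizeof = 72, alignof = 8
— Meta2 —
0..32  mip_level  (32B, 8-aligned)
32..40  layer  (8B, 8-aligned)
40..44  pitch  (4B, 4-aligned)
44..53  width  (9B, 1-aligned)
53..62  depth  (9B, 1-aligned)
62..63  format  (1B, 1-aligned)
63..64  -- tail padding (1B)
sizeof = 64, alignof = 8
72 − 64 = 8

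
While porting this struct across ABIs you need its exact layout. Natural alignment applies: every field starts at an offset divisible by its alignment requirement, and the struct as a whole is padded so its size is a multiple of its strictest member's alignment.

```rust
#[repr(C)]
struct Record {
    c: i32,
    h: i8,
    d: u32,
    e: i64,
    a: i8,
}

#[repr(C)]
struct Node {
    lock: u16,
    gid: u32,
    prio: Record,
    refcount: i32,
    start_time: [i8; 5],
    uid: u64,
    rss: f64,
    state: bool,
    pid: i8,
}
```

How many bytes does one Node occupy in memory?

80

Record: c at 0 (size 4, align 4) → ends 4; h at 4 (size 1, align 1) → ends 5; pad 3 to align 4 for d; d at 8 (size 4, align 4) → ends 12; pad 4 to align 8 for e; e at 16 (size 8, align 8) → ends 24; a at 24 (size 1, align 1) → ends 25; tail pad 7 to reach multiple of 8; total 32 bytes, alignment 8
lock at 0 (size 2, align 2) → ends 2
pad 2 to align 4 for gid
gid at 4 (size 4, align 4) → ends 8
prio at 8 (size 32, align 8) → ends 40
refcount at 40 (size 4, align 4) → ends 44
start_time at 44 (size 5, align 1) → ends 49
pad 7 to align 8 for uid
uid at 56 (size 8, align 8) → ends 64
rss at 64 (size 8, align 8) → ends 72
state at 72 (size 1, align 1) → ends 73
pid at 73 (size 1, align 1) → ends 74
tail pad 6 to reach multiple of 8
total 80 bytes, alignment 8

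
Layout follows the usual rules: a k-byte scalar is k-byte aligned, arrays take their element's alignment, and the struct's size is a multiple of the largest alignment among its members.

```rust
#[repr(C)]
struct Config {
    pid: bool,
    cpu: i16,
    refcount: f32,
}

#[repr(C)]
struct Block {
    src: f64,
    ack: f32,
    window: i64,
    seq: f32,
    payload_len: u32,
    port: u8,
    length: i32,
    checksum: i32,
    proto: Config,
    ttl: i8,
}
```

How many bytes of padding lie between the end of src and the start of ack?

0

Config: pid at 0 (size 1, align 1) → ends 1; pad 1 to align 2 for cpu; cpu at 2 (size 2, align 2) → ends 4; refcount at 4 (size 4, align 4) → ends 8; total 8 bytes, alignment 4
src at 0 (size 8, align 8) → ends 8
ack at 8 (size 4, align 4) → ends 12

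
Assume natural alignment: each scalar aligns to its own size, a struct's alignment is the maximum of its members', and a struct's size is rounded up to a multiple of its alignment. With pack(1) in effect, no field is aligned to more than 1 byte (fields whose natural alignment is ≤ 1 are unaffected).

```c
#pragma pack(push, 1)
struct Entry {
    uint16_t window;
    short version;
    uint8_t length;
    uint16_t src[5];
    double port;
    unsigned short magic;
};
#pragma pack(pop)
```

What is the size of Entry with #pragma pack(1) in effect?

window at 0 (size 2, align 1) → ends 2
version at 2 (size 2, align 1) → ends 4
length at 4 (size 1, align 1) → ends 5
src at 5 (size 10, align 1) → ends 15
port at 15 (size 8, align 1) → ends 23
magic at 23 (size 2, align 1) → ends 25
total 25 bytes, alignment 1

25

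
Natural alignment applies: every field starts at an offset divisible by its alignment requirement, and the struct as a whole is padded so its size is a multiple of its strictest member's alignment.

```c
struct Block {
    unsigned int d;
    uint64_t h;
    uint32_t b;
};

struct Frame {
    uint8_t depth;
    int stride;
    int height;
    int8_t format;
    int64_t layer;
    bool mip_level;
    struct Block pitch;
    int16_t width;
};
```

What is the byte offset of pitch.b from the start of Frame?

Block: 0..4  d  (4B, 4-aligned); 4..8  -- padding (4B); 8..16  h  (8B, 8-aligned); 16..20  b  (4B, 4-aligned); 20..24  -- tail padding (4B); sizeof = 24, alignof = 8
0..1  depth  (1B, 1-aligned)
1..4  -- padding (3B)
4..8  stride  (4B, 4-aligned)
8..12  height  (4B, 4-aligned)
12..13  format  (1B, 1-aligned)
13..16  -- padding (3B)
16..24  layer  (8B, 8-aligned)
24..25  mip_level  (1B, 1-aligned)
25..32  -- padding (7B)
32..56  pitch  (24B, 8-aligned)
within Block: b at 16
32 + 16 = 48

48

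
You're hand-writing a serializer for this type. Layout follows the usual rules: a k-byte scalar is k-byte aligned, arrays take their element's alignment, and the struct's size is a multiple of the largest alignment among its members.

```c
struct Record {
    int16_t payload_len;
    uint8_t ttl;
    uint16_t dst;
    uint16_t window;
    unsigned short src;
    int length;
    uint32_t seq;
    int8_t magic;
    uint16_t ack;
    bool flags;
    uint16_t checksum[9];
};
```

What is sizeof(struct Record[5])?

220

0..2  payload_len  (2B, 2-aligned)
2..3  ttl  (1B, 1-aligned)
3..4  -- padding (1B)
4..6  dst  (2B, 2-aligned)
6..8  window  (2B, 2-aligned)
8..10  src  (2B, 2-aligned)
10..12  -- padding (2B)
12..16  length  (4B, 4-aligned)
16..20  seq  (4B, 4-aligned)
20..21  magic  (1B, 1-aligned)
21..22  -- padding (1B)
22..24  ack  (2B, 2-aligned)
24..25  flags  (1B, 1-aligned)
25..26  -- padding (1B)
26..44  checksum  (18B, 2-aligned)
sizeof = 44, alignof = 4
array of 5: 5 × 44 = 220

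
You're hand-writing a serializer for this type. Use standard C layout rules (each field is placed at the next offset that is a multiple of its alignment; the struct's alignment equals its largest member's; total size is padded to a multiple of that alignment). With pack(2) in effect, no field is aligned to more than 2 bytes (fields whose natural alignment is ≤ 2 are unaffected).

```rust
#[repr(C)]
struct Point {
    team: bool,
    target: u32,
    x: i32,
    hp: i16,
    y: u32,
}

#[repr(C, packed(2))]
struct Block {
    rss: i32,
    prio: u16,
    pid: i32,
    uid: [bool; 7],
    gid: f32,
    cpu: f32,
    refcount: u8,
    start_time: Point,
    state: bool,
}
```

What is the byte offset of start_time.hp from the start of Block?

40

Point: @0: team [1B, align 1] → 1; +3 pad (align 4); @4: target [4B, align 4] → 8; @8: x [4B, align 4] → 12; @12: hp [2B, align 2] → 14; +2 pad (align 4); @16: y [4B, align 4] → 20; size 20, align 4
@0: rss [4B, align 2] → 4
@4: prio [2B, align 2] → 6
@6: pid [4B, align 2] → 10
@10: uid [7B, align 1] → 17
+1 pad (align 2)
@18: gid [4B, align 2] → 22
@22: cpu [4B, align 2] → 26
@26: refcount [1B, align 1] → 27
+1 pad (align 2)
@28: start_time [20B, align 2] → 48
within Point: hp at 12
28 + 12 = 40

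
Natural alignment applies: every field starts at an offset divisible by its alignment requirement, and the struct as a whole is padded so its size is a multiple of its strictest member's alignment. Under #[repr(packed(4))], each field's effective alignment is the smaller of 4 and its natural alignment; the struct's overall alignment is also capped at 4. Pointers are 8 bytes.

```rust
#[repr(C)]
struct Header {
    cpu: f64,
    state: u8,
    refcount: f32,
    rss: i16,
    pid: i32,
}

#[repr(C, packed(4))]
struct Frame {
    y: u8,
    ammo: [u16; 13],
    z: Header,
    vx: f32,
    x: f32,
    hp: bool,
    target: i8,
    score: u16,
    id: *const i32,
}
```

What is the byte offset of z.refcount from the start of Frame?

Header: 0..8  cpu  (8B, 8-aligned); 8..9  state  (1B, 1-aligned); 9..12  -- padding (3B); 12..16  refcount  (4B, 4-aligned); 16..18  rss  (2B, 2-aligned); 18..20  -- padding (2B); 20..24  pid  (4B, 4-aligned); sizeof = 24, alignof = 8
0..1  y  (1B, 1-aligned)
1..2  -- padding (1B)
2..28  ammo  (26B, 2-aligned)
28..52  z  (24B, 4-aligned)
within Header: refcount at 12
28 + 12 = 40

40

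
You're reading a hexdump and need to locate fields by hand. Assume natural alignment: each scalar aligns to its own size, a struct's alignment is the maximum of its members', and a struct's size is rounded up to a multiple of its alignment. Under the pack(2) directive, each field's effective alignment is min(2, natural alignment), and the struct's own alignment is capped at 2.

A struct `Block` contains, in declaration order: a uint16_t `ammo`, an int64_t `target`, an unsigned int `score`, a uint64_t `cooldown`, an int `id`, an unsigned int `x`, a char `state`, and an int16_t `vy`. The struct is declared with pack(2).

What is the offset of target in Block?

ammo at 0 (size 2, align 2) → ends 2
target at 2 (size 8, align 2) → ends 10

2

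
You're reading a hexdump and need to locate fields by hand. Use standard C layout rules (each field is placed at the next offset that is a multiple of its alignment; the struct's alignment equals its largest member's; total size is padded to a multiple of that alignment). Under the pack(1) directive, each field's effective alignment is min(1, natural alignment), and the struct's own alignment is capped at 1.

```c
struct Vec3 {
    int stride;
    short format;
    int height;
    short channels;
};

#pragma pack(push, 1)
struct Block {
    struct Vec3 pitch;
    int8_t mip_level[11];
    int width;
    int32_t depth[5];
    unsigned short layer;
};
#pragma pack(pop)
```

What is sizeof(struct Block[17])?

Vec3: @0: stride [4B, align 4] → 4; @4: format [2B, align 2] → 6; +2 pad (align 4); @8: height [4B, align 4] → 12; @12: channels [2B, align 2] → 14; +2 tail pad (align 4); size 16, align 4
@0: pitch [16B, align 1] → 16
@16: mip_level [11B, align 1] → 27
@27: width [4B, align 1] → 31
@31: depth [20B, align 1] → 51
@51: layer [2B, align 1] → 53
size 53, align 1
array of 17: 17 × 53 = 901

901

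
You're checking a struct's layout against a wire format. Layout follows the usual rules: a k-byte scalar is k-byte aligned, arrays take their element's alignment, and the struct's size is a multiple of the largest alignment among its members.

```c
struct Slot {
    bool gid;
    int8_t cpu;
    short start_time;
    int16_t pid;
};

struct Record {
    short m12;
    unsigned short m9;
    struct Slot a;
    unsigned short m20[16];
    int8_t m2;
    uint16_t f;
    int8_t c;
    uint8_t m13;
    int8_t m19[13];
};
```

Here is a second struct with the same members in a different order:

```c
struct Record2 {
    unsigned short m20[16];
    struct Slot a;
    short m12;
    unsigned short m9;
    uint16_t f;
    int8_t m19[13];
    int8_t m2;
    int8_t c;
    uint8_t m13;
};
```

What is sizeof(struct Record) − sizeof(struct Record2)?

2

Slot: 0..1  gid  (1B, 1-aligned); 1..2  cpu  (1B, 1-aligned); 2..4  start_time  (2B, 2-aligned); 4..6  pid  (2B, 2-aligned); sizeof = 6, alignof = 2
0..2  m12  (2B, 2-aligned)
2..4  m9  (2B, 2-aligned)
4..10  a  (6B, 2-aligned)
10..42  m20  (32B, 2-aligned)
42..43  m2  (1B, 1-aligned)
43..44  -- padding (1B)
44..46  f  (2B, 2-aligned)
46..47  c  (1B, 1-aligned)
47..48  m13  (1B, 1-aligned)
48..61  m19  (13B, 1-aligned)
61..62  -- tail padding (1B)
sizeof = 62, alignof = 2
— Record2 —
0..32  m20  (32B, 2-aligned)
32..38  a  (6B, 2-aligned)
38..40  m12  (2B, 2-aligned)
40..42  m9  (2B, 2-aligned)
42..44  f  (2B, 2-aligned)
44..57  m19  (13B, 1-aligned)
57..58  m2  (1B, 1-aligned)
58..59  c  (1B, 1-aligned)
59..60  m13  (1B, 1-aligned)
sizeof = 60, alignof = 2
62 − 60 = 2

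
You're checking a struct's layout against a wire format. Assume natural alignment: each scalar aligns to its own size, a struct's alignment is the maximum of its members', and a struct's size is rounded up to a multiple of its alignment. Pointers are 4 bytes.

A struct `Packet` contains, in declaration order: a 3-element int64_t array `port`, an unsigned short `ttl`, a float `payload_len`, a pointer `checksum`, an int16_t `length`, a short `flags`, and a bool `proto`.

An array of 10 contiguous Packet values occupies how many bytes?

0..24  port  (24B, 8-aligned)
24..26  ttl  (2B, 2-aligned)
26..28  -- padding (2B)
28..32  payload_len  (4B, 4-aligned)
32..36  checksum  (4B, 4-aligned)
36..38  length  (2B, 2-aligned)
38..40  flags  (2B, 2-aligned)
40..41  proto  (1B, 1-aligned)
41..48  -- tail padding (7B)
sizeof = 48, alignof = 8
array of 10: 10 × 48 = 480

480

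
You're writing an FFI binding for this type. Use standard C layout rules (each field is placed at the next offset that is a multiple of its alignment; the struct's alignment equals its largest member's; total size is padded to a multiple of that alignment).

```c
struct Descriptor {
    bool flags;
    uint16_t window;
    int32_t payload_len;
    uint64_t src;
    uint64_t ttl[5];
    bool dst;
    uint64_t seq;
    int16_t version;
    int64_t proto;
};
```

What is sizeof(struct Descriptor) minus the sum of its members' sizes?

14

flags at 0 (size 1, align 1) → ends 1
pad 1 to align 2 for window
window at 2 (size 2, align 2) → ends 4
payload_len at 4 (size 4, align 4) → ends 8
src at 8 (size 8, align 8) → ends 16
ttl at 16 (size 40, align 8) → ends 56
dst at 56 (size 1, align 1) → ends 57
pad 7 to align 8 for seq
seq at 64 (size 8, align 8) → ends 72
version at 72 (size 2, align 2) → ends 74
pad 6 to align 8 for proto
proto at 80 (size 8, align 8) → ends 88
total 88 bytes, alignment 8
data bytes 74, size 88 → padding 14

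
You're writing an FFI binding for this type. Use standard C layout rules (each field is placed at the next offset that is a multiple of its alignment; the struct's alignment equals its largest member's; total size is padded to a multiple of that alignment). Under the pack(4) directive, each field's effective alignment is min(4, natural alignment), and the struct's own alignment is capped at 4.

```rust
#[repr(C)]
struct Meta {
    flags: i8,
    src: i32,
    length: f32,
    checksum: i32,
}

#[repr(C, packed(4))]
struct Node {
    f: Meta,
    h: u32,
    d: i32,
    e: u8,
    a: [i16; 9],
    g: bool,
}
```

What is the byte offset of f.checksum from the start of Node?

Meta: 0..1  flags  (1B, 1-aligned); 1..4  -- padding (3B); 4..8  src  (4B, 4-aligned); 8..12  length  (4B, 4-aligned); 12..16  checksum  (4B, 4-aligned); sizeof = 16, alignof = 4
0..16  f  (16B, 4-aligned)
within Meta: checksum at 12
0 + 12 = 12

12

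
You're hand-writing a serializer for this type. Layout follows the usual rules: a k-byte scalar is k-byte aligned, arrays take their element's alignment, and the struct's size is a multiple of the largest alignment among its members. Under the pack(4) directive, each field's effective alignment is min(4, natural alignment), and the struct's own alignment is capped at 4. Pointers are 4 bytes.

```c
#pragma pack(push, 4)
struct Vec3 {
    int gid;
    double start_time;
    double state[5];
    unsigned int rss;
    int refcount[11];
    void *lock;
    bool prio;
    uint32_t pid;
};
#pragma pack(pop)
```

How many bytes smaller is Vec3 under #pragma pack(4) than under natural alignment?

8

natural layout:
  0..4  gid  (4B, 4-aligned)
  4..8  -- padding (4B)
  8..16  start_time  (8B, 8-aligned)
  16..56  state  (40B, 8-aligned)
  56..60  rss  (4B, 4-aligned)
  60..104  refcount  (44B, 4-aligned)
  104..108  lock  (4B, 4-aligned)
  108..109  prio  (1B, 1-aligned)
  109..112  -- padding (3B)
  112..116  pid  (4B, 4-aligned)
  116..120  -- tail padding (4B)
  sizeof = 120, alignof = 8
packed(4) layout:
  0..4  gid  (4B, 4-aligned)
  4..12  start_time  (8B, 4-aligned)
  12..52  state  (40B, 4-aligned)
  52..56  rss  (4B, 4-aligned)
  56..100  refcount  (44B, 4-aligned)
  100..104  lock  (4B, 4-aligned)
  104..105  prio  (1B, 1-aligned)
  105..108  -- padding (3B)
  108..112  pid  (4B, 4-aligned)
  sizeof = 112, alignof = 4
120 − 112 = 8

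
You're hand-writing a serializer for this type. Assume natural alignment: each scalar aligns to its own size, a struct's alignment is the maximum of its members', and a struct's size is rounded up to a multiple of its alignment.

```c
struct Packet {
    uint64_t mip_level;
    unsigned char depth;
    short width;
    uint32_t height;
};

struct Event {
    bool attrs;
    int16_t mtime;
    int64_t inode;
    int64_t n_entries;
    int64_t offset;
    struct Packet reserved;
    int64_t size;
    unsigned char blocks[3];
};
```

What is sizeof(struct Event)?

Packet: 0..8  mip_level  (8B, 8-aligned); 8..9  depth  (1B, 1-aligned); 9..10  -- padding (1B); 10..12  width  (2B, 2-aligned); 12..16  height  (4B, 4-aligned); sizeof = 16, alignof = 8
0..1  attrs  (1B, 1-aligned)
1..2  -- padding (1B)
2..4  mtime  (2B, 2-aligned)
4..8  -- padding (4B)
8..16  inode  (8B, 8-aligned)
16..24  n_entries  (8B, 8-aligned)
24..32  offset  (8B, 8-aligned)
32..48  reserved  (16B, 8-aligned)
48..56  size  (8B, 8-aligned)
56..59  blocks  (3B, 1-aligned)
59..64  -- tail padding (5B)
sizeof = 64, alignof = 8

64 bytes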